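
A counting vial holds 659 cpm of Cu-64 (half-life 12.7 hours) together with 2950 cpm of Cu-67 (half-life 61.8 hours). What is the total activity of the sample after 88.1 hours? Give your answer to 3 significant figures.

Cu-64: 659 × (1/2)^(88.1/12.7) = 659 × (1/2)^6.937 ≈ 5.3782 cpm.
Cu-67: 2950 × (1/2)^(88.1/61.8) = 2950 × (1/2)^1.4256 ≈ 1098.2 cpm.
Total = 5.3782 + 1098.2 ≈ 1103.6 cpm.

1100 cpm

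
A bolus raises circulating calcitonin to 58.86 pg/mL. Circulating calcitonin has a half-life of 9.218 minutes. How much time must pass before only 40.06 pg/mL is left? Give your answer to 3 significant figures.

Fraction remaining = 40.06/58.86 ≈ 0.6806.
n = log₂(58.86/40.06) = ln(1.4693)/ln 2 ≈ 0.55513 half-lives.
t = n × t½ = 0.55513 × 9.218 ≈ 5.1171 minutes.

5.12 minutes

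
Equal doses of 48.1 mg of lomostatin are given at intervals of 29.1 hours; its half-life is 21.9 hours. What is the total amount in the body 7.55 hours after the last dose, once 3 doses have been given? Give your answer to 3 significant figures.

59.0 mg

The 3 doses were given 65.75, 36.65, 7.55 hours ago.
Total = 48.1·(1/2)^(65.75/21.9) + 48.1·(1/2)^(36.65/21.9) + 48.1·(1/2)^(7.55/21.9)
      = 6.003 + 15.079 + 37.876 ≈ 58.958 mg.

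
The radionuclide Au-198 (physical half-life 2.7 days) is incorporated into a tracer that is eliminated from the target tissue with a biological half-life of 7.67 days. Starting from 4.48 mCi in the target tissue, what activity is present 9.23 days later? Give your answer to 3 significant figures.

0.182 mCi

1/t_eff = 1/t_phys + 1/t_biol = 1/2.7 + 1/7.67 = 0.50075 per day.
t_eff = 2.7 × 7.67 / (2.7 + 7.67) ≈ 1.997 days.
Remaining = 4.48 × (1/2)^(9.23/1.997) = 4.48 × (1/2)^4.6219 ≈ 0.18195 mCi.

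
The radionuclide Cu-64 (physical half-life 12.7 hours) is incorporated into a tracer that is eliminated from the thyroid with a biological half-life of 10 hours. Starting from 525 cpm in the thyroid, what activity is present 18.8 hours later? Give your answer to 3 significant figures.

1/t_eff = 1/t_phys + 1/t_biol = 1/12.7 + 1/10 = 0.17874 per hour.
t_eff = 12.7 × 10 / (12.7 + 10) ≈ 5.5947 hours.
Remaining = 525 × (1/2)^(18.8/5.5947) = 525 × (1/2)^3.3603 ≈ 51.122 cpm.

51.1 cpm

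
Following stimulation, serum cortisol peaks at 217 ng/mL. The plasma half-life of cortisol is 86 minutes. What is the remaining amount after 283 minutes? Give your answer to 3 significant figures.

Number of half-lives: n = 283/86 ≈ 3.2907.
Remaining = 217 × (1/2)^3.2907 = 217 × 0.10219 ≈ 22.175 ng/mL.

22.2 ng/mL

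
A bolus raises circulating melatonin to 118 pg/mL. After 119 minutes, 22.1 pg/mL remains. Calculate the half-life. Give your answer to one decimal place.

49.2 minutes

A/A₀ = 22.1/118 ≈ 0.18729.
n = log₂(5.3394) ≈ 2.4167 half-lives elapsed in 119 minutes.
t½ = 119/2.4167 ≈ 49.241 minutes.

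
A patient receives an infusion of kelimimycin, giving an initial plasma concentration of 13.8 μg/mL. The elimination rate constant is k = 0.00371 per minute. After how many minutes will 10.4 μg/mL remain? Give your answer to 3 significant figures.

76.2 minutes

t½ = ln 2 / k = 0.69315 / 0.00371 ≈ 186.83 minutes.
Fraction remaining = 10.4/13.8 ≈ 0.75362.
n = log₂(13.8/10.4) = ln(1.3269)/ln 2 ≈ 0.40808 half-lives.
t = n × t½ = 0.40808 × 186.83 ≈ 76.243 minutes.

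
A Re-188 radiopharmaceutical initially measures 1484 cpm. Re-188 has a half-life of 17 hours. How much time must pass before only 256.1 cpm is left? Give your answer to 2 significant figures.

Fraction remaining = 256.1/1484 ≈ 0.17257.
n = log₂(1484/256.1) = ln(5.7946)/ln 2 ≈ 2.5347 half-lives.
t = n × t½ = 2.5347 × 17 ≈ 43.09 hours.

43 hours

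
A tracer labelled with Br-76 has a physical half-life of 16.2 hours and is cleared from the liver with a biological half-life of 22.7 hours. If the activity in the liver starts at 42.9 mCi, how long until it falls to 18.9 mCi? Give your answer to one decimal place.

11.2 hours

1/t_eff = 1/t_phys + 1/t_biol = 1/16.2 + 1/22.7 = 0.10578 per hour.
t_eff = 16.2 × 22.7 / (16.2 + 22.7) ≈ 9.4535 hours.
n = log₂(42.9/18.9) ≈ 1.1826; t = 1.1826 × 9.4535 ≈ 11.18 hours.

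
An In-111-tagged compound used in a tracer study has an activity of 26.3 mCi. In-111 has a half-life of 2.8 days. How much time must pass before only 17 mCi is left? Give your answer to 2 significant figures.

1.8 days

Fraction remaining = 17/26.3 ≈ 0.64639.
n = log₂(26.3/17) = ln(1.5471)/ln 2 ≈ 0.62953 half-lives.
t = n × t½ = 0.62953 × 2.8 ≈ 1.7627 days.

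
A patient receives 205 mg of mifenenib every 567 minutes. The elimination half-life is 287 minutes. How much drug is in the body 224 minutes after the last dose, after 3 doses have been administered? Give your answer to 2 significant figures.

The 3 doses were given 1358, 791, 224 minutes ago.
Total = 205·(1/2)^(1358/287) + 205·(1/2)^(791/287) + 205·(1/2)^(224/287)
      = 7.7156 + 30.345 + 119.34 ≈ 157.41 mg.

160 mg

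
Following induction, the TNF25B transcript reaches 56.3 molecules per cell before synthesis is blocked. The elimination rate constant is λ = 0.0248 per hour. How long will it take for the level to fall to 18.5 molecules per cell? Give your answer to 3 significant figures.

t½ = ln 2 / λ = 0.69315 / 0.0248 ≈ 27.949 hours.
Fraction remaining = 18.5/56.3 ≈ 0.3286.
n = log₂(56.3/18.5) = ln(3.0432)/ln 2 ≈ 1.6056 half-lives.
t = n × t½ = 1.6056 × 27.949 ≈ 44.876 hours.

44.9 hours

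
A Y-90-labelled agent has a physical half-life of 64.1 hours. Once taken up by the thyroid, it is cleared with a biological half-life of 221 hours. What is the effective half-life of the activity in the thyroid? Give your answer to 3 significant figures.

49.7 hours

1/t_eff = 1/t_phys + 1/t_biol = 1/64.1 + 1/221 = 0.020126 per hour.
t_eff = 64.1 × 221 / (64.1 + 221) ≈ 49.688 hours.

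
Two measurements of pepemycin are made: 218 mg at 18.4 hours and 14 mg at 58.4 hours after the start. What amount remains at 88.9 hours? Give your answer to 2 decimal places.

Over Δt = 58.4 − 18.4 = 40 hours, the level fell by a factor of 218/14 ≈ 15.571.
n = log₂(15.571) ≈ 3.9608 half-lives, so t½ = 40/3.9608 ≈ 10.099 hours.
From t = 58.4 to t = 88.9: 14 × (1/2)^((88.9−58.4)/10.099) ≈ 1.7257 mg.

1.73 mg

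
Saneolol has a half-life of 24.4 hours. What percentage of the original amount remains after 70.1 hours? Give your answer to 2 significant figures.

14%

n = 70.1/24.4 ≈ 2.873 half-lives.
Fraction remaining = (1/2)^2.873 ≈ 0.13651, i.e. 13.651%.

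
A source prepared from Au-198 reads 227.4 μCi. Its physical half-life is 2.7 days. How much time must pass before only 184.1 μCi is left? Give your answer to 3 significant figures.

0.823 days

Fraction remaining = 184.1/227.4 ≈ 0.80959.
n = log₂(227.4/184.1) = ln(1.2352)/ln 2 ≈ 0.30474 half-lives.
t = n × t½ = 0.30474 × 2.7 ≈ 0.82281 days.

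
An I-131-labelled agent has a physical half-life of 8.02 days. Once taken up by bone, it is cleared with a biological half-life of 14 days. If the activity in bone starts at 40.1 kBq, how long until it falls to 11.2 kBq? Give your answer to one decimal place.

1/t_eff = 1/t_phys + 1/t_biol = 1/8.02 + 1/14 = 0.19612 per day.
t_eff = 8.02 × 14 / (8.02 + 14) ≈ 5.099 days.
n = log₂(40.1/11.2) ≈ 1.8401; t = 1.8401 × 5.099 ≈ 9.3827 days.

9.4 days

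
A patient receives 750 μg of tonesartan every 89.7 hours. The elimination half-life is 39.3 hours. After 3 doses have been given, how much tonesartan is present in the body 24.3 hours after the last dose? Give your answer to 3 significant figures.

The 3 doses were given 203.7, 114, 24.3 hours ago.
Total = 750·(1/2)^(203.7/39.3) + 750·(1/2)^(114/39.3) + 750·(1/2)^(24.3/39.3)
      = 20.642 + 100.43 + 488.57 ≈ 609.64 μg.

610 μg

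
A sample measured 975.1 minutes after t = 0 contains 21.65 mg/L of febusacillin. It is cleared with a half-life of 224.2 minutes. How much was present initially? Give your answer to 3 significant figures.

441 mg/L

Number of half-lives elapsed: n = 975.1/224.2 ≈ 4.3492.
A₀ = A × 2^n = 21.65 × 2^4.3492 = 21.65 × 20.382 ≈ 441.28 mg/L.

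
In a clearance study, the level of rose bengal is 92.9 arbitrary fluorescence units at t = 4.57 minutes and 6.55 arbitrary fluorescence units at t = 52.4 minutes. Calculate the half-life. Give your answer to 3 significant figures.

Over Δt = 52.4 − 4.57 = 47.83 minutes, the level fell by a factor of 92.9/6.55 ≈ 14.183.
n = log₂(14.183) ≈ 3.8261 half-lives, so t½ = 47.83/3.8261 ≈ 12.501 minutes.

12.5 minutes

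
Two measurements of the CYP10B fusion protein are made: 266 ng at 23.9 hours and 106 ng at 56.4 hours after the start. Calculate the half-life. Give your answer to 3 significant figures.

Over Δt = 56.4 − 23.9 = 32.5 hours, the level fell by a factor of 266/106 ≈ 2.5094.
n = log₂(2.5094) ≈ 1.3274 half-lives, so t½ = 32.5/1.3274 ≈ 24.485 hours.

24.5 hours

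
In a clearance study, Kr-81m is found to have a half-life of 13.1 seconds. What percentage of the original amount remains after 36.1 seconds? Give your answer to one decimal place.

n = 36.1/13.1 ≈ 2.7557 half-lives.
Fraction remaining = (1/2)^2.7557 ≈ 0.14806, i.e. 14.806%.

14.8%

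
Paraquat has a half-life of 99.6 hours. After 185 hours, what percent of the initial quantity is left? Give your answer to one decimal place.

27.6%

n = 185/99.6 ≈ 1.8574 half-lives.
Fraction remaining = (1/2)^1.8574 ≈ 0.27597, i.e. 27.597%.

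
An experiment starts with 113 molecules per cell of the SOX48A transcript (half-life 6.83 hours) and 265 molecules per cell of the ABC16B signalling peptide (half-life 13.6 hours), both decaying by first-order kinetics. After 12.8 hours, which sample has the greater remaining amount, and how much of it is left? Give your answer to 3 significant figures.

SOX48A transcript: 113 × (1/2)^1.8741 ≈ 30.826 molecules per cell.
ABC16B signalling peptide: 265 × (1/2)^0.94118 ≈ 138.01 molecules per cell.
ABC16B signalling peptide has more remaining, at ≈ 138.01 molecules per cell.

ABC16B signalling peptide, 138 molecules per cell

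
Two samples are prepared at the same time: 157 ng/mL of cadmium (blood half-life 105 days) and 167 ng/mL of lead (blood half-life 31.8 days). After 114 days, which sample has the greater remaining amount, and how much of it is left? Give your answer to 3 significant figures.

cadmium: 157 × (1/2)^1.0857 ≈ 73.972 ng/mL.
lead: 167 × (1/2)^3.5849 ≈ 13.917 ng/mL.
Cadmium has more remaining, at ≈ 73.972 ng/mL.

cadmium, 74.0 ng/mL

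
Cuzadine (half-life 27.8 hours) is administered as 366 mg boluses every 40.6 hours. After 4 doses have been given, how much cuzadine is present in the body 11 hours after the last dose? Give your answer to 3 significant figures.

The 4 doses were given 132.8, 92.2, 51.6, 11 hours ago.
Total = 366·(1/2)^(132.8/27.8) + 366·(1/2)^(92.2/27.8) + 366·(1/2)^(51.6/27.8) + 366·(1/2)^(11/27.8)
      = 13.35 + 36.737 + 101.1 + 278.21 ≈ 429.39 mg.

429 mg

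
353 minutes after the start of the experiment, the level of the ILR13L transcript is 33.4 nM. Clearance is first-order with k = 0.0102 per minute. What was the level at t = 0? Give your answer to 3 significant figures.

1220 nM

t½ = ln 2 / k = 0.69315 / 0.0102 ≈ 67.956 minutes.
Number of half-lives elapsed: n = 353/67.956 ≈ 5.1946.
A₀ = A × 2^n = 33.4 × 2^5.1946 = 33.4 × 36.62 ≈ 1223.1 nM.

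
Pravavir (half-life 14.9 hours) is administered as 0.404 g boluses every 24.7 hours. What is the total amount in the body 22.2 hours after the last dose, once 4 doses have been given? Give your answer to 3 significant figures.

0.208 g

The 4 doses were given 96.3, 71.6, 46.9, 22.2 hours ago.
Total = 0.404·(1/2)^(96.3/14.9) + 0.404·(1/2)^(71.6/14.9) + 0.404·(1/2)^(46.9/14.9) + 0.404·(1/2)^(22.2/14.9)
      = 0.0045793 + 0.014448 + 0.045587 + 0.14384 ≈ 0.20845 g.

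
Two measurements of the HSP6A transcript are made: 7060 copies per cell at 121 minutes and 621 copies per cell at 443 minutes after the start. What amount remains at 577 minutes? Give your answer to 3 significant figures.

Over Δt = 443 − 121 = 322 minutes, the level fell by a factor of 7060/621 ≈ 11.369.
n = log₂(11.369) ≈ 3.507 half-lives, so t½ = 322/3.507 ≈ 91.816 minutes.
From t = 443 to t = 577: 621 × (1/2)^((577−443)/91.816) ≈ 225.82 copies per cell.

226 copies per cell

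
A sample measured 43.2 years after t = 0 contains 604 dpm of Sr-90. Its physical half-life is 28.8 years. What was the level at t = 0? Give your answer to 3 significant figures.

Number of half-lives elapsed: n = 43.2/28.8 ≈ 1.5.
A₀ = A × 2^n = 604 × 2^1.5 = 604 × 2.8284 ≈ 1708.4 dpm.

1710 dpm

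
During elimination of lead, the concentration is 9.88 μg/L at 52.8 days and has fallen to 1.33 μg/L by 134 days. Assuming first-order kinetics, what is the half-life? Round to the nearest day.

Over Δt = 134 − 52.8 = 81.2 days, the level fell by a factor of 9.88/1.33 ≈ 7.4286.
n = log₂(7.4286) ≈ 2.8931 half-lives, so t½ = 81.2/2.8931 ≈ 28.067 days.

28 days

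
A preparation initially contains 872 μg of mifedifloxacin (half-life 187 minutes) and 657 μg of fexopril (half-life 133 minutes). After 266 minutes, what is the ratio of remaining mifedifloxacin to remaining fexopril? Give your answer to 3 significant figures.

1.98

mifedifloxacin: 872 × (1/2)^(266/187) = 872 × (1/2)^1.4225 ≈ 325.32 μg.
fexopril: 657 × (1/2)^(266/133) = 657 × (1/2)^2 ≈ 164.25 μg.
Ratio ≈ 325.32 / 164.25 ≈ 1.9807.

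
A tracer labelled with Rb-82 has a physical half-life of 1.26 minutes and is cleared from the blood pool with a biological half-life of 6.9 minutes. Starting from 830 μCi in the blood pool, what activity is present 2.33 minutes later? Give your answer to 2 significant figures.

180 μCi

1/t_eff = 1/t_phys + 1/t_biol = 1/1.26 + 1/6.9 = 0.93858 per minute.
t_eff = 1.26 × 6.9 / (1.26 + 6.9) ≈ 1.0654 minutes.
Remaining = 830 × (1/2)^(2.33/1.0654) = 830 × (1/2)^2.1869 ≈ 182.29 μCi.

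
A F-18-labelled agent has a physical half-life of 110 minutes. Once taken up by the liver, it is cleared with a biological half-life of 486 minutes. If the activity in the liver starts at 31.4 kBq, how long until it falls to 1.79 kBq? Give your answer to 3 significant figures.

1/t_eff = 1/t_phys + 1/t_biol = 1/110 + 1/486 = 0.011149 per minute.
t_eff = 110 × 486 / (110 + 486) ≈ 89.698 minutes.
n = log₂(31.4/1.79) ≈ 4.1327; t = 4.1327 × 89.698 ≈ 370.7 minutes.

371 minutes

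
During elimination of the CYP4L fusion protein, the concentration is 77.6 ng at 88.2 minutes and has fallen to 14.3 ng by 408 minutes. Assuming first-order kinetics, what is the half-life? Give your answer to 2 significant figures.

Over Δt = 408 − 88.2 = 319.8 minutes, the level fell by a factor of 77.6/14.3 ≈ 5.4266.
n = log₂(5.4266) ≈ 2.44 half-lives, so t½ = 319.8/2.44 ≈ 131.06 minutes.

130 minutes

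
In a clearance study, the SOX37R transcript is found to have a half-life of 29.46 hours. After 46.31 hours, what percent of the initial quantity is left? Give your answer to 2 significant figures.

n = 46.31/29.46 ≈ 1.572 half-lives.
Fraction remaining = (1/2)^1.572 ≈ 0.33635, i.e. 33.635%.

34%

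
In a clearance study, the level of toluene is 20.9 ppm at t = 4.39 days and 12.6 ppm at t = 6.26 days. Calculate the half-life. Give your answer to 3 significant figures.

Over Δt = 6.26 − 4.39 = 1.87 days, the level fell by a factor of 20.9/12.6 ≈ 1.6587.
n = log₂(1.6587) ≈ 0.73008 half-lives, so t½ = 1.87/0.73008 ≈ 2.5614 days.

2.56 days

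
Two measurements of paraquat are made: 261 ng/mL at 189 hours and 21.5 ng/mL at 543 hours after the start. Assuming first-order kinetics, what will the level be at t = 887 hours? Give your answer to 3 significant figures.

1.90 ng/mL

Over Δt = 543 − 189 = 354 hours, the level fell by a factor of 261/21.5 ≈ 12.14.
n = log₂(12.14) ≈ 3.6016 half-lives, so t½ = 354/3.6016 ≈ 98.289 hours.
From t = 543 to t = 887: 21.5 × (1/2)^((887−543)/98.289) ≈ 1.9005 ng/mL.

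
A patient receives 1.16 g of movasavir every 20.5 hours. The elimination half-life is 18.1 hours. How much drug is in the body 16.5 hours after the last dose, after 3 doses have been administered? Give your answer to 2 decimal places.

The 3 doses were given 57.5, 37, 16.5 hours ago.
Total = 1.16·(1/2)^(57.5/18.1) + 1.16·(1/2)^(37/18.1) + 1.16·(1/2)^(16.5/18.1)
      = 0.12828 + 0.28125 + 0.61665 ≈ 1.0262 g.

1.03 g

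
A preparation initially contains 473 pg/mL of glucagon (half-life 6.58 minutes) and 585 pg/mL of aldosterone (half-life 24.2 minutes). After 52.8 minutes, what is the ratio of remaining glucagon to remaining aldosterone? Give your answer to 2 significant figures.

0.014

glucagon: 473 × (1/2)^(52.8/6.58) = 473 × (1/2)^8.0243 ≈ 1.8168 pg/mL.
aldosterone: 585 × (1/2)^(52.8/24.2) = 585 × (1/2)^2.1818 ≈ 128.93 pg/mL.
Ratio ≈ 1.8168 / 128.93 ≈ 0.014091.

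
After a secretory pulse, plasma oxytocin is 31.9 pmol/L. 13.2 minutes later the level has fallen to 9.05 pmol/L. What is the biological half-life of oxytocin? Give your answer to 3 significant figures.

7.26 minutes

A/A₀ = 9.05/31.9 ≈ 0.2837.
n = log₂(3.5249) ≈ 1.8176 half-lives elapsed in 13.2 minutes.
t½ = 13.2/1.8176 ≈ 7.2625 minutes.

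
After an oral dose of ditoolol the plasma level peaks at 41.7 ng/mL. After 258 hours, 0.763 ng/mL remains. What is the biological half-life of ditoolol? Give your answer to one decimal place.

44.7 hours

A/A₀ = 0.763/41.7 ≈ 0.018297.
n = log₂(54.653) ≈ 5.7722 half-lives elapsed in 258 hours.
t½ = 258/5.7722 ≈ 44.697 hours.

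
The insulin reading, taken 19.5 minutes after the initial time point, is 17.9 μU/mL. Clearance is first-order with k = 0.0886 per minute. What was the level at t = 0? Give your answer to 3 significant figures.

t½ = ln 2 / k = 0.69315 / 0.0886 ≈ 7.8233 minutes.
Number of half-lives elapsed: n = 19.5/7.8233 ≈ 2.4925.
A₀ = A × 2^n = 17.9 × 2^2.4925 = 17.9 × 5.6277 ≈ 100.74 μU/mL.

101 μU/mL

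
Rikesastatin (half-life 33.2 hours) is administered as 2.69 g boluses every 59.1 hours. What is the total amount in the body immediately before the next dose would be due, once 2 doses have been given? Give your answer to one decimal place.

The 2 doses were given 118.2, 59.1 hours ago.
Total = 2.69·(1/2)^(118.2/33.2) + 2.69·(1/2)^(59.1/33.2)
      = 0.22804 + 0.78322 ≈ 1.0113 g.

1.0 g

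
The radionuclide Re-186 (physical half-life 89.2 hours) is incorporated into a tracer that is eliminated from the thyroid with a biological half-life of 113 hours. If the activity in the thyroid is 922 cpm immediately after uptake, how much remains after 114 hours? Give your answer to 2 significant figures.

1/t_eff = 1/t_phys + 1/t_biol = 1/89.2 + 1/113 = 0.02006 per hour.
t_eff = 89.2 × 113 / (89.2 + 113) ≈ 49.85 hours.
Remaining = 922 × (1/2)^(114/49.85) = 922 × (1/2)^2.2869 ≈ 188.94 cpm.

190 cpm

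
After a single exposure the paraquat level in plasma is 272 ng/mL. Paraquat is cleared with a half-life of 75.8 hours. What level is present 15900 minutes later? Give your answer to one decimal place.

Convert the elapsed time: 15900 minutes = 265 hours.
Number of half-lives: n = 265/75.8 ≈ 3.496.
Remaining = 272 × (1/2)^3.496 = 272 × 0.088631 ≈ 24.108 ng/mL.

24.1 ng/mL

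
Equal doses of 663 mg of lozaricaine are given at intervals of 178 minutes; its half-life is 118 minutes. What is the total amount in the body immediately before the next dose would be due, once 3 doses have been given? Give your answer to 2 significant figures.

340 mg

The 3 doses were given 534, 356, 178 minutes ago.
Total = 663·(1/2)^(534/118) + 663·(1/2)^(356/118) + 663·(1/2)^(178/118)
      = 28.789 + 81.907 + 233.03 ≈ 343.73 mg.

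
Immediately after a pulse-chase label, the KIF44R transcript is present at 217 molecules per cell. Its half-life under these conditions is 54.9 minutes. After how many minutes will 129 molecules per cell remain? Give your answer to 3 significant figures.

41.2 minutes

Fraction remaining = 129/217 ≈ 0.59447.
n = log₂(217/129) = ln(1.6822)/ln 2 ≈ 0.75032 half-lives.
t = n × t½ = 0.75032 × 54.9 ≈ 41.193 minutes.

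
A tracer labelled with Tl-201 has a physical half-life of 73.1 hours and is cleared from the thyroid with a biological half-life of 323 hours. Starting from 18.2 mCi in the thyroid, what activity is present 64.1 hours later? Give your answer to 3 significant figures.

8.64 mCi

1/t_eff = 1/t_phys + 1/t_biol = 1/73.1 + 1/323 = 0.016776 per hour.
t_eff = 73.1 × 323 / (73.1 + 323) ≈ 59.609 hours.
Remaining = 18.2 × (1/2)^(64.1/59.609) = 18.2 × (1/2)^1.0753 ≈ 8.637 mCi.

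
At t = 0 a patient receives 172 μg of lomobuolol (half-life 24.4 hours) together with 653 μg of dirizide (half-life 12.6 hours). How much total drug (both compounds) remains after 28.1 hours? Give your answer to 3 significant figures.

217 μg

lomobuolol: 172 × (1/2)^(28.1/24.4) = 172 × (1/2)^1.1516 ≈ 77.42 μg.
dirizide: 653 × (1/2)^(28.1/12.6) = 653 × (1/2)^2.2302 ≈ 139.18 μg.
Total = 77.42 + 139.18 ≈ 216.6 μg.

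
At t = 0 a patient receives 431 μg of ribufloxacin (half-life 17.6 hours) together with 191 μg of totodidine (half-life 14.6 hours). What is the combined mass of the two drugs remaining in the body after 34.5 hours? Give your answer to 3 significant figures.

148 μg

ribufloxacin: 431 × (1/2)^(34.5/17.6) = 431 × (1/2)^1.9602 ≈ 110.76 μg.
totodidine: 191 × (1/2)^(34.5/14.6) = 191 × (1/2)^2.363 ≈ 37.127 μg.
Total = 110.76 + 37.127 ≈ 147.89 μg.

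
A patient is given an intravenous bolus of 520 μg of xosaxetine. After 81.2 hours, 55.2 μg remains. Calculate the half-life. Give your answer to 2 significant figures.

25 hours

A/A₀ = 55.2/520 ≈ 0.10615.
n = log₂(9.4203) ≈ 3.2358 half-lives elapsed in 81.2 hours.
t½ = 81.2/3.2358 ≈ 25.094 hours.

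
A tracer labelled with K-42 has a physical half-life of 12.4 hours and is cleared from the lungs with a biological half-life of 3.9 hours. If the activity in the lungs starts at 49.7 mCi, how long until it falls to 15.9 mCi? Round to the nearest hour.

5 hours

1/t_eff = 1/t_phys + 1/t_biol = 1/12.4 + 1/3.9 = 0.33706 per hour.
t_eff = 12.4 × 3.9 / (12.4 + 3.9) ≈ 2.9669 hours.
n = log₂(49.7/15.9) ≈ 1.6442; t = 1.6442 × 2.9669 ≈ 4.8782 hours.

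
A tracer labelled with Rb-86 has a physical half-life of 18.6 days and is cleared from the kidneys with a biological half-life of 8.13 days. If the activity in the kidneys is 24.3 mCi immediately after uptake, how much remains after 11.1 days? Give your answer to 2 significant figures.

6.2 mCi

1/t_eff = 1/t_phys + 1/t_biol = 1/18.6 + 1/8.13 = 0.17676 per day.
t_eff = 18.6 × 8.13 / (18.6 + 8.13) ≈ 5.6572 days.
Remaining = 24.3 × (1/2)^(11.1/5.6572) = 24.3 × (1/2)^1.9621 ≈ 6.2368 mCi.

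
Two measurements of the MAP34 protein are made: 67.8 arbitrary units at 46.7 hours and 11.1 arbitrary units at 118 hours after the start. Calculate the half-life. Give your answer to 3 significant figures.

Over Δt = 118 − 46.7 = 71.3 hours, the level fell by a factor of 67.8/11.1 ≈ 6.1081.
n = log₂(6.1081) ≈ 2.6107 half-lives, so t½ = 71.3/2.6107 ≈ 27.31 hours.

27.3 hours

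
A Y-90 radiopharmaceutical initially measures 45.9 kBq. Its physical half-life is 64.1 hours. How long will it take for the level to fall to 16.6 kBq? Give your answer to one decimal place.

Fraction remaining = 16.6/45.9 ≈ 0.36166.
n = log₂(45.9/16.6) = ln(2.7651)/ln 2 ≈ 1.4673 half-lives.
t = n × t½ = 1.4673 × 64.1 ≈ 94.055 hours.

94.1 hours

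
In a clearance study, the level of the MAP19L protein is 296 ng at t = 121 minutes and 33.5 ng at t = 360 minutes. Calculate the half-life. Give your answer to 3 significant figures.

Over Δt = 360 − 121 = 239 minutes, the level fell by a factor of 296/33.5 ≈ 8.8358.
n = log₂(8.8358) ≈ 3.1434 half-lives, so t½ = 239/3.1434 ≈ 76.033 minutes.

76.0 minutes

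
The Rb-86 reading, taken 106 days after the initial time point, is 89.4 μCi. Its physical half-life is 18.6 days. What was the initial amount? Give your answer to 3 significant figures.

Number of half-lives elapsed: n = 106/18.6 ≈ 5.6989.
A₀ = A × 2^n = 89.4 × 2^5.6989 = 89.4 × 51.945 ≈ 4643.9 μCi.

4640 μCi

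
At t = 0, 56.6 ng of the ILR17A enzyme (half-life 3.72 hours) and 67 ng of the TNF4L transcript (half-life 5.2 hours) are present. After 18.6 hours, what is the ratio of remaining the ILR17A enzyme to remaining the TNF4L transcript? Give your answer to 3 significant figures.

ILR17A enzyme: 56.6 × (1/2)^(18.6/3.72) = 56.6 × (1/2)^5 ≈ 1.7688 ng.
TNF4L transcript: 67 × (1/2)^(18.6/5.2) = 67 × (1/2)^3.5769 ≈ 5.6145 ng.
Ratio ≈ 1.7688 / 5.6145 ≈ 0.31503.

0.315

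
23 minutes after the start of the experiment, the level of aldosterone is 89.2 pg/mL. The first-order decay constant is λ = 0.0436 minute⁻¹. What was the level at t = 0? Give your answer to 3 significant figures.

t½ = ln 2 / λ = 0.69315 / 0.0436 ≈ 15.898 minutes.
Number of half-lives elapsed: n = 23/15.898 ≈ 1.4467.
A₀ = A × 2^n = 89.2 × 2^1.4467 = 89.2 × 2.7259 ≈ 243.15 pg/mL.

243 pg/mL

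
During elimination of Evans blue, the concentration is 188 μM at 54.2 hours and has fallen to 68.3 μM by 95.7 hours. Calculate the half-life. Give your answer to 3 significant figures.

28.4 hours

Over Δt = 95.7 − 54.2 = 41.5 hours, the level fell by a factor of 188/68.3 ≈ 2.7526.
n = log₂(2.7526) ≈ 1.4608 half-lives, so t½ = 41.5/1.4608 ≈ 28.41 hours.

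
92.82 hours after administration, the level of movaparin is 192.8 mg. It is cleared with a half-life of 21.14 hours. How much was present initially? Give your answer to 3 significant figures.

4040 mg

Number of half-lives elapsed: n = 92.82/21.14 ≈ 4.3907.
A₀ = A × 2^n = 192.8 × 2^4.3907 = 192.8 × 20.977 ≈ 4044.3 mg.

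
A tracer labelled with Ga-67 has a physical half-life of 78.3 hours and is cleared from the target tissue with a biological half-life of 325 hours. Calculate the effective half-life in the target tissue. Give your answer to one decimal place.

63.1 hours

1/t_eff = 1/t_phys + 1/t_biol = 1/78.3 + 1/325 = 0.015848 per hour.
t_eff = 78.3 × 325 / (78.3 + 325) ≈ 63.098 hours.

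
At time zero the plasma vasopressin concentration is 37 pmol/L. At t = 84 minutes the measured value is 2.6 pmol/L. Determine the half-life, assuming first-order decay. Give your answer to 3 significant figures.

21.9 minutes

A/A₀ = 2.6/37 ≈ 0.07027.
n = log₂(14.231) ≈ 3.8309 half-lives elapsed in 84 minutes.
t½ = 84/3.8309 ≈ 21.927 minutes.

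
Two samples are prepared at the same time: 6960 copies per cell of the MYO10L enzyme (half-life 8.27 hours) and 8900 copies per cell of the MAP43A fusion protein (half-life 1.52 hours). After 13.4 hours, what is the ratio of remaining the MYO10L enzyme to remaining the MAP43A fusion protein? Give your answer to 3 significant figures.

115

MYO10L enzyme: 6960 × (1/2)^(13.4/8.27) = 6960 × (1/2)^1.6203 ≈ 2263.8 copies per cell.
MAP43A fusion protein: 8900 × (1/2)^(13.4/1.52) = 8900 × (1/2)^8.8158 ≈ 19.75 copies per cell.
Ratio ≈ 2263.8 / 19.75 ≈ 114.62.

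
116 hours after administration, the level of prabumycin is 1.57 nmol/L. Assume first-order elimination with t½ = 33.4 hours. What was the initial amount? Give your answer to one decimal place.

Number of half-lives elapsed: n = 116/33.4 ≈ 3.4731.
A₀ = A × 2^n = 1.57 × 2^3.4731 = 1.57 × 11.104 ≈ 17.434 nmol/L.

17.4 nmol/L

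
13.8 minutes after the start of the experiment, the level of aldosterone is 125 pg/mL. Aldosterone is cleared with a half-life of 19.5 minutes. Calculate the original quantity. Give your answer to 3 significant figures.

Number of half-lives elapsed: n = 13.8/19.5 ≈ 0.70769.
A₀ = A × 2^n = 125 × 2^0.70769 = 125 × 1.6332 ≈ 204.15 pg/mL.

204 pg/mL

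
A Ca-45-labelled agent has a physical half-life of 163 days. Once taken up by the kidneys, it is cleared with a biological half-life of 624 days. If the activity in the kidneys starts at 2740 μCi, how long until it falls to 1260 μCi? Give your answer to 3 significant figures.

145 days

1/t_eff = 1/t_phys + 1/t_biol = 1/163 + 1/624 = 0.0077375 per day.
t_eff = 163 × 624 / (163 + 624) ≈ 129.24 days.
n = log₂(2740/1260) ≈ 1.1208; t = 1.1208 × 129.24 ≈ 144.85 days.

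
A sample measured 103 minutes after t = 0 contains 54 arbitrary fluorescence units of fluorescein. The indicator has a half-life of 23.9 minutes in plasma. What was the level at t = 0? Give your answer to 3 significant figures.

1070 arbitrary fluorescence units

Number of half-lives elapsed: n = 103/23.9 ≈ 4.3096.
A₀ = A × 2^n = 54 × 2^4.3096 = 54 × 19.83 ≈ 1070.8 arbitrary fluorescence units.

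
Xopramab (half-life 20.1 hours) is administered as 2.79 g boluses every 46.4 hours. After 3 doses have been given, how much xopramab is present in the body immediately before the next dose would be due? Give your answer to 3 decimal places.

0.700 g

The 3 doses were given 139.2, 92.8, 46.4 hours ago.
Total = 2.79·(1/2)^(139.2/20.1) + 2.79·(1/2)^(92.8/20.1) + 2.79·(1/2)^(46.4/20.1)
      = 0.022954 + 0.1137 + 0.56323 ≈ 0.69989 g.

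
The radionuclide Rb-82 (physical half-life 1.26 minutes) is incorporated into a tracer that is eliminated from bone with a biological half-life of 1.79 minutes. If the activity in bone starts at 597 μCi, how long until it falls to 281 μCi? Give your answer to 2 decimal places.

0.80 minutes

1/t_eff = 1/t_phys + 1/t_biol = 1/1.26 + 1/1.79 = 1.3523 per minute.
t_eff = 1.26 × 1.79 / (1.26 + 1.79) ≈ 0.73948 minutes.
n = log₂(597/281) ≈ 1.0872; t = 1.0872 × 0.73948 ≈ 0.80393 minutes.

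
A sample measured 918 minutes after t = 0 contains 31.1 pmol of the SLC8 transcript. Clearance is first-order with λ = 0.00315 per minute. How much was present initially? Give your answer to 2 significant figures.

t½ = ln 2 / λ = 0.69315 / 0.00315 ≈ 220.05 minutes.
Number of half-lives elapsed: n = 918/220.05 ≈ 4.1718.
A₀ = A × 2^n = 31.1 × 2^4.1718 = 31.1 × 18.024 ≈ 560.54 pmol.

560 pmol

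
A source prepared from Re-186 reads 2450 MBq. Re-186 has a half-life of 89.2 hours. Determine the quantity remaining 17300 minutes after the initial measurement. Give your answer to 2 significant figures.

260 MBq

Convert the elapsed time: 17300 minutes = 288.333 hours.
Number of half-lives: n = 288.333/89.2 ≈ 3.2324.
Remaining = 2450 × (1/2)^3.2324 = 2450 × 0.1064 ≈ 260.68 MBq.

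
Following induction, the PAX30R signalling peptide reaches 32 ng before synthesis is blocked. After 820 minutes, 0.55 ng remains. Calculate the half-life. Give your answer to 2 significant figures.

140 minutes

A/A₀ = 0.55/32 ≈ 0.017188.
n = log₂(58.182) ≈ 5.8625 half-lives elapsed in 820 minutes.
t½ = 820/5.8625 ≈ 139.87 minutes.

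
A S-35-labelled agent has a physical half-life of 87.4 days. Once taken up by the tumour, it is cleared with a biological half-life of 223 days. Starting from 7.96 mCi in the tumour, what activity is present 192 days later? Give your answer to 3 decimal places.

1/t_eff = 1/t_phys + 1/t_biol = 1/87.4 + 1/223 = 0.015926 per day.
t_eff = 87.4 × 223 / (87.4 + 223) ≈ 62.791 days.
Remaining = 7.96 × (1/2)^(192/62.791) = 7.96 × (1/2)^3.0578 ≈ 0.95594 mCi.

0.956 mCi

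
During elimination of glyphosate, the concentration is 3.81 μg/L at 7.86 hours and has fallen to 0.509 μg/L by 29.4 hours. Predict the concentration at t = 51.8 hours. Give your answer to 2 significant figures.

0.063 μg/L

Over Δt = 29.4 − 7.86 = 21.54 hours, the level fell by a factor of 3.81/0.509 ≈ 7.4853.
n = log₂(7.4853) ≈ 2.9041 half-lives, so t½ = 21.54/2.9041 ≈ 7.4172 hours.
From t = 29.4 to t = 51.8: 0.509 × (1/2)^((51.8−29.4)/7.4172) ≈ 0.062749 μg/L.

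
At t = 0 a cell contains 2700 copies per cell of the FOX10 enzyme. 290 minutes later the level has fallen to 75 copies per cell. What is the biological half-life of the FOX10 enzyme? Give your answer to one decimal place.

A/A₀ = 75/2700 ≈ 0.027778.
n = log₂(36) ≈ 5.1699 half-lives elapsed in 290 minutes.
t½ = 290/5.1699 ≈ 56.094 minutes.

56.1 minutes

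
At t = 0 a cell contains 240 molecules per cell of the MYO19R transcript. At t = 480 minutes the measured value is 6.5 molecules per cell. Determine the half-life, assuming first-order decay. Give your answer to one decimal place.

92.2 minutes

A/A₀ = 6.5/240 ≈ 0.027083.
n = log₂(36.923) ≈ 5.2065 half-lives elapsed in 480 minutes.
t½ = 480/5.2065 ≈ 92.193 minutes.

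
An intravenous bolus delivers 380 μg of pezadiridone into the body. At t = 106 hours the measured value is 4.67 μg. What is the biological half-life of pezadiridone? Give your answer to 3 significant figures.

A/A₀ = 4.67/380 ≈ 0.012289.
n = log₂(81.37) ≈ 6.3464 half-lives elapsed in 106 hours.
t½ = 106/6.3464 ≈ 16.702 hours.

16.7 hours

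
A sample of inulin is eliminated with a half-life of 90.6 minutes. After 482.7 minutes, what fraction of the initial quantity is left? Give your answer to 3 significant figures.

n = 482.7/90.6 ≈ 5.3278 half-lives.
Fraction remaining = (1/2)^5.3278 ≈ 0.024898.

0.0249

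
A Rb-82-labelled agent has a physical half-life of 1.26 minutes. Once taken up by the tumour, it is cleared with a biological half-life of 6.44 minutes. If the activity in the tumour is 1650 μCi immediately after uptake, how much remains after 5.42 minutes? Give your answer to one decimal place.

46.7 μCi

1/t_eff = 1/t_phys + 1/t_biol = 1/1.26 + 1/6.44 = 0.94893 per minute.
t_eff = 1.26 × 6.44 / (1.26 + 6.44) ≈ 1.0538 minutes.
Remaining = 1650 × (1/2)^(5.42/1.0538) = 1650 × (1/2)^5.1432 ≈ 46.69 μCi.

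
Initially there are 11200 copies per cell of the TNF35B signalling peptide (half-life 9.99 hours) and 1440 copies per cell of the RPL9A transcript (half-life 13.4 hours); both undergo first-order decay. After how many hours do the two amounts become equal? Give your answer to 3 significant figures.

Set 11200·(1/2)^(t/9.99) = 1440·(1/2)^(t/13.4).
Taking log₂: log₂(11200/1440) = t·(1/9.99 − 1/13.4).
log₂(7.7778) = 2.9594; 1/9.99 − 1/13.4 = 0.025473.
t = 2.9594 / 0.025473 ≈ 116.18 hours.

116 hours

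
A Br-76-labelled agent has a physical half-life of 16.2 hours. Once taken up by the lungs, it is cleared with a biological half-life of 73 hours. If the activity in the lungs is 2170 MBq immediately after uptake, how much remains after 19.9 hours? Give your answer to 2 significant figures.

1/t_eff = 1/t_phys + 1/t_biol = 1/16.2 + 1/73 = 0.075427 per hour.
t_eff = 16.2 × 73 / (16.2 + 73) ≈ 13.258 hours.
Remaining = 2170 × (1/2)^(19.9/13.258) = 2170 × (1/2)^1.501 ≈ 766.68 MBq.

770 MBq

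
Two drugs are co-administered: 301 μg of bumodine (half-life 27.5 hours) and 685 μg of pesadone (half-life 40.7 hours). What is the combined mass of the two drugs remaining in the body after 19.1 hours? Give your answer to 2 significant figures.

bumodine: 301 × (1/2)^(19.1/27.5) = 301 × (1/2)^0.69455 ≈ 185.99 μg.
pesadone: 685 × (1/2)^(19.1/40.7) = 685 × (1/2)^0.46929 ≈ 494.79 μg.
Total = 185.99 + 494.79 ≈ 680.78 μg.

680 μg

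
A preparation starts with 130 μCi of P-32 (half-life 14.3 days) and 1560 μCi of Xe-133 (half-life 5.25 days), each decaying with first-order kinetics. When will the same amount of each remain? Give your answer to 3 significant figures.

Set 130·(1/2)^(t/14.3) = 1560·(1/2)^(t/5.25).
Taking log₂: log₂(130/1560) = t·(1/14.3 − 1/5.25).
log₂(0.083333) = -3.585; 1/14.3 − 1/5.25 = -0.12055.
t = -3.585 / -0.12055 ≈ 29.739 days.

29.7 days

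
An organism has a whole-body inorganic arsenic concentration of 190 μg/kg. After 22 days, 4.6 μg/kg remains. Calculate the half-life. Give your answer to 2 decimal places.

A/A₀ = 4.6/190 ≈ 0.024211.
n = log₂(41.304) ≈ 5.3682 half-lives elapsed in 22 days.
t½ = 22/5.3682 ≈ 4.0982 days.

4.10 days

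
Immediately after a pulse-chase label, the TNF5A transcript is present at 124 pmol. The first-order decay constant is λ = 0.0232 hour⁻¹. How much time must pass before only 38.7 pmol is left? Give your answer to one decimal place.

50.2 hours

t½ = ln 2 / λ = 0.69315 / 0.0232 ≈ 29.877 hours.
Fraction remaining = 38.7/124 ≈ 0.3121.
n = log₂(124/38.7) = ln(3.2041)/ln 2 ≈ 1.6799 half-lives.
t = n × t½ = 1.6799 × 29.877 ≈ 50.191 hours.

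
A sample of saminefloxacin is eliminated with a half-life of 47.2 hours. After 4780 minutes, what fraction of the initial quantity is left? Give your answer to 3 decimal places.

0.310

4780 minutes = 79.6667 hours.
n = 79.6667/47.2 ≈ 1.6879 half-lives.
Fraction remaining = (1/2)^1.6879 ≈ 0.31039.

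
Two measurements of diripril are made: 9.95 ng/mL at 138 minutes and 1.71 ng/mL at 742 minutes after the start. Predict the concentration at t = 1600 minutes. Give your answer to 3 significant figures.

Over Δt = 742 − 138 = 604 minutes, the level fell by a factor of 9.95/1.71 ≈ 5.8187.
n = log₂(5.8187) ≈ 2.5407 half-lives, so t½ = 604/2.5407 ≈ 237.73 minutes.
From t = 742 to t = 1600: 1.71 × (1/2)^((1600−742)/237.73) ≈ 0.14013 ng/mL.

0.140 ng/mL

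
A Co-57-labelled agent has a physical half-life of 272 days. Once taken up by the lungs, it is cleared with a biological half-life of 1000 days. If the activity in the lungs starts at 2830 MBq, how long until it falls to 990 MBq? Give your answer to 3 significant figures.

324 days

1/t_eff = 1/t_phys + 1/t_biol = 1/272 + 1/1000 = 0.0046765 per day.
t_eff = 272 × 1000 / (272 + 1000) ≈ 213.84 days.
n = log₂(2830/990) ≈ 1.5153; t = 1.5153 × 213.84 ≈ 324.03 days.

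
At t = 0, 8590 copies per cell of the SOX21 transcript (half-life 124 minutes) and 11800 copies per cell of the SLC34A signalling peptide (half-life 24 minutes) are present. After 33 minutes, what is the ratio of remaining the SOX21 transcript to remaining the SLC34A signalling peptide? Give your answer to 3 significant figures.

1.57

SOX21 transcript: 8590 × (1/2)^(33/124) = 8590 × (1/2)^0.26613 ≈ 7143 copies per cell.
SLC34A signalling peptide: 11800 × (1/2)^(33/24) = 11800 × (1/2)^1.375 ≈ 4549.5 copies per cell.
Ratio ≈ 7143 / 4549.5 ≈ 1.5701.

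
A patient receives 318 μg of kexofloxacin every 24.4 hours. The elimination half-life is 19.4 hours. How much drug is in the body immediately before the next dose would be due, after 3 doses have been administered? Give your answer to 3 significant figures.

The 3 doses were given 73.2, 48.8, 24.4 hours ago.
Total = 318·(1/2)^(73.2/19.4) + 318·(1/2)^(48.8/19.4) + 318·(1/2)^(24.4/19.4)
      = 23.259 + 55.616 + 132.99 ≈ 211.86 μg.

212 μg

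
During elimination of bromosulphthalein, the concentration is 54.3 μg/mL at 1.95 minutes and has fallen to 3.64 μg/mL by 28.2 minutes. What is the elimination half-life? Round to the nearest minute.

Over Δt = 28.2 − 1.95 = 26.25 minutes, the level fell by a factor of 54.3/3.64 ≈ 14.918.
n = log₂(14.918) ≈ 3.8989 half-lives, so t½ = 26.25/3.8989 ≈ 6.7326 minutes.

7 minutes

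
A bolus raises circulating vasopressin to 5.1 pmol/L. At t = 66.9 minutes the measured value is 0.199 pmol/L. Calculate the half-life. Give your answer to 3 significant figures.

A/A₀ = 0.199/5.1 ≈ 0.03902.
n = log₂(25.628) ≈ 4.6797 half-lives elapsed in 66.9 minutes.
t½ = 66.9/4.6797 ≈ 14.296 minutes.

14.3 minutes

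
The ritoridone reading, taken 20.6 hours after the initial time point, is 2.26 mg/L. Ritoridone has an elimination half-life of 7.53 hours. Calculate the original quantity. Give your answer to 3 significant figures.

15.1 mg/L

Number of half-lives elapsed: n = 20.6/7.53 ≈ 2.7357.
A₀ = A × 2^n = 2.26 × 2^2.7357 = 2.26 × 6.6609 ≈ 15.054 mg/L.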